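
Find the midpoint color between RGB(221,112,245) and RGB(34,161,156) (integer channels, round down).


Midpoint: each channel = ⌊(C₁+C₂)/2⌋
R: ⌊(221+34)/2⌋ = 127
G: ⌊(112+161)/2⌋ = 136
B: ⌊(245+156)/2⌋ = 200
= RGB(127, 136, 200)


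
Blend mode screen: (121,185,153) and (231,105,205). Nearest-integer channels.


Screen: C = 255 - (255-A)×(255-B)/255, rounded to nearest integer
R: 255 - (255-121)×(255-231)/255 = 255 - 3216/255 ≈ 255 - 12.612 = 242.388 → 242
G: 255 - (255-185)×(255-105)/255 = 255 - 10500/255 ≈ 255 - 41.176 = 213.824 → 214
B: 255 - (255-153)×(255-205)/255 = 255 - 5100/255 ≈ 255 - 20.000 = 235.000 → 235
= RGB(242, 214, 235)


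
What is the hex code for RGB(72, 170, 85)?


R = 72 → 48 (hex)
G = 170 → AA (hex)
B = 85 → 55 (hex)
Hex = #48AA55


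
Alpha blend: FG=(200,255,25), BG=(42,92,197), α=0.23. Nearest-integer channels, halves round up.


C = α×F + (1-α)×B, with 1-α = 0.77
R: 0.23×200 + 0.77×42 = 46.00 + 32.34 = 78.34 → 78
G: 0.23×255 + 0.77×92 = 58.65 + 70.84 = 129.49 → 129
B: 0.23×25 + 0.77×197 = 5.75 + 151.69 = 157.44 → 157
= RGB(78, 129, 157)


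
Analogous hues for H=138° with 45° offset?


Base hue: 138°
Left analog: (138 - 45) mod 360 = 93°
Right analog: (138 + 45) mod 360 = 183°
Analogous hues = 93° and 183°


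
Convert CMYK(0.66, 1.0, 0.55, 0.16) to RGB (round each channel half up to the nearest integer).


R = 255 × (1-C) × (1-K) = 255 × 0.34 × 0.84 = 72.828 → 73
G = 255 × (1-M) × (1-K) = 255 × 0.00 × 0.84 = 0
B = 255 × (1-Y) × (1-K) = 255 × 0.45 × 0.84 = 96.39 → 96
= RGB(73, 0, 96)


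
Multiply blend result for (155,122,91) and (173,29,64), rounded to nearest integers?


Multiply: C = A×B/255, rounded to nearest integer
R: 155×173/255 = 26815/255 ≈ 105.157 → 105
G: 122×29/255 = 3538/255 ≈ 13.875 → 14
B: 91×64/255 = 5824/255 ≈ 22.839 → 23
= RGB(105, 14, 23)


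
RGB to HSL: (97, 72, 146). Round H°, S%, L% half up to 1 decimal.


Normalize: R'=97/255≈0.3804, G'=72/255≈0.2824, B'=146/255≈0.5725
Max=146/255, Min=72/255, Δ=Max-Min=74/255
L = (Max+Min)/2 = (146+72)/510 = 218/510 = 0.42745… → L = 42.7%
L ≤ 0.5 → S = Δ/(Max+Min) = 74/(146+72) = 74/218 = 0.33944… → S = 33.9%
(the 1/255 factors cancel in S and H, so raw channel differences can be used)
Max is B' → H = 60 × ((R-G)/Δ + 4) = 60 × ((97-72)/74 + 4)
  25/74 + 4 = 0.3378… + 4 = 4.3378…
  H = 60 × 4.3378… = 260.270…° → H = 260.3°
= HSL(260.3°, 33.9%, 42.7%)


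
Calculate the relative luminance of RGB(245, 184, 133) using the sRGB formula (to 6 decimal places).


Linearize each channel (sRGB transfer function): c = v/255; c_lin = c/12.92 if c ≤ 0.04045, else ((c+0.055)/1.055)^2.4
  R: 245/255 ≈ 0.960784 > 0.04045 → ((0.960784+0.055)/1.055)^2.4 ≈ 0.913099
  G: 184/255 ≈ 0.721569 > 0.04045 → ((0.721569+0.055)/1.055)^2.4 ≈ 0.479320
  B: 133/255 ≈ 0.521569 > 0.04045 → ((0.521569+0.055)/1.055)^2.4 ≈ 0.234551
R_lin = 0.913099, G_lin = 0.479320, B_lin = 0.234551
L = 0.2126×R + 0.7152×G + 0.0722×B
L = 0.2126×0.913099 + 0.7152×0.479320 + 0.0722×0.234551
L ≈ 0.553869


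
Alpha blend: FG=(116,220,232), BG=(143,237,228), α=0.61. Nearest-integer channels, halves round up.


C = α×F + (1-α)×B, with 1-α = 0.39
R: 0.61×116 + 0.39×143 = 70.76 + 55.77 = 126.53 → 127
G: 0.61×220 + 0.39×237 = 134.20 + 92.43 = 226.63 → 227
B: 0.61×232 + 0.39×228 = 141.52 + 88.92 = 230.44 → 230
= RGB(127, 227, 230)


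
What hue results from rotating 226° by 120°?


New hue = (H + rotation) mod 360
New hue = (226 + 120) mod 360
= 346 mod 360
= 346°


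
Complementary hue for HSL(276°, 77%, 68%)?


Complement = opposite side of color wheel = hue + 180°
H' = (276 + 180) mod 360 = 96°
S and L unchanged.
= HSL(96°, 77%, 68%)


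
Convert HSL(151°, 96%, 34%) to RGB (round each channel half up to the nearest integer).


H=151°, S=0.96, L=0.34
C = (1-|2L-1|)×S = (1-|-0.32|)×0.96 = 0.6528
H' = H/60 = 151/60 ≈ 2.5167; X = C×(1-|H' mod 2 - 1|) = 0.33728
m = L - C/2 = 0.34 - 0.3264 = 0.0136
Sector ⌊H'⌋ = 2 → (R',G',B') = (0.0, 0.6528, 0.33728)
RGB = ((R'+m)×255, (G'+m)×255, (B'+m)×255) = (3.468, 169.932, 89.4744)
Round half up → RGB(3, 170, 89)


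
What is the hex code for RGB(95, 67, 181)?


R = 95 → 5F (hex)
G = 67 → 43 (hex)
B = 181 → B5 (hex)
Hex = #5F43B5


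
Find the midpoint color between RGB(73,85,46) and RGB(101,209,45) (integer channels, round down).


Midpoint: each channel = ⌊(C₁+C₂)/2⌋
R: ⌊(73+101)/2⌋ = 87
G: ⌊(85+209)/2⌋ = 147
B: ⌊(46+45)/2⌋ = 45
= RGB(87, 147, 45)


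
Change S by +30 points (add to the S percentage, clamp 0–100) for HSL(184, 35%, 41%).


Original S = 35%
Adjustment = +30 percentage points
New S = 35 + (30) = 65
Clamp to [0, 100] → 65
= HSL(184°, 65%, 41%)


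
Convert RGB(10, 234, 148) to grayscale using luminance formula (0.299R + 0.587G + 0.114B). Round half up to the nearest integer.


Gray = 0.299×R + 0.587×G + 0.114×B
Gray = 0.299×10 + 0.587×234 + 0.114×148
Gray = 2.990 + 137.358 + 16.872
Gray = 157.220 → round half up → 157
Gray = 157


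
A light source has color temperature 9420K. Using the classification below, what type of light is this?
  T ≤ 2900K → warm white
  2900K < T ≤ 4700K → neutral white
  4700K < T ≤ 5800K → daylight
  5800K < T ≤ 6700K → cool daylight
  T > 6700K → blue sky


Temperature: 9420K
9420K > 6700K → blue sky
Classification: blue sky


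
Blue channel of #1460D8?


Color: #1460D8
R = 14 = 20
G = 60 = 96
B = D8 = 216
Blue = 216


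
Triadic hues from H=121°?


Triadic: equally spaced at 120° intervals
H1 = 121°
H2 = (121 + 120) mod 360 = 241°
H3 = (121 + 240) mod 360 = 1°
Triadic = 121°, 241°, 1°


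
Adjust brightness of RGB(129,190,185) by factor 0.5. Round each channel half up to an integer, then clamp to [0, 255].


Multiply each channel by 0.5, round half up, clamp to [0, 255]
R: 129×0.5 = 64.5 → round → 65
G: 190×0.5 = 95
B: 185×0.5 = 92.5 → round → 93
= RGB(65, 95, 93)


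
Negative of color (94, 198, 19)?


Invert: (255-R, 255-G, 255-B)
R: 255-94 = 161
G: 255-198 = 57
B: 255-19 = 236
= RGB(161, 57, 236)


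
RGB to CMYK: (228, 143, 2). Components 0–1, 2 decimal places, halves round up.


R'=228/255≈0.8941, G'=143/255≈0.5608, B'=2/255≈0.0078
K = 1 - max(R',G',B') = 1 - 228/255 = 27/255 = 0.10588… → 0.11
(1-R'-K)/(1-K) simplifies to (max-R)/max with max = 228:
C = (228-228)/228 = 0/228 = 0 → 0.00
M = (228-143)/228 = 85/228 = 0.37280… → 0.37
Y = (228-2)/228 = 226/228 = 0.99122… → 0.99
= CMYK(0.00, 0.37, 0.99, 0.11)


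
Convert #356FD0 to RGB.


35 → 53 (R)
6F → 111 (G)
D0 → 208 (B)
= RGB(53, 111, 208)


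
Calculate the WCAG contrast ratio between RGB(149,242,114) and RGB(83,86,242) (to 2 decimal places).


Linearize each sRGB channel c=v/255: c/12.92 if c ≤ 0.04045 else ((c+0.055)/1.055)^2.4
L = 0.2126×R_lin + 0.7152×G_lin + 0.0722×B_lin
Color 1 (149,242,114):
  R=149: 149/255≈0.5843 > 0.04045 → ((0.5843+0.055)/1.055)^2.4 ≈ 0.30054
  G=242: 242/255≈0.9490 > 0.04045 → ((0.9490+0.055)/1.055)^2.4 ≈ 0.88792
  B=114: 114/255≈0.4471 > 0.04045 → ((0.4471+0.055)/1.055)^2.4 ≈ 0.16827
  L1 = 0.2126×0.30054 + 0.7152×0.88792 + 0.0722×0.16827 ≈ 0.71109
Color 2 (83,86,242):
  R=83: 83/255≈0.3255 > 0.04045 → ((0.3255+0.055)/1.055)^2.4 ≈ 0.08650
  G=86: 86/255≈0.3373 > 0.04045 → ((0.3373+0.055)/1.055)^2.4 ≈ 0.09306
  B=242: 242/255≈0.9490 > 0.04045 → ((0.9490+0.055)/1.055)^2.4 ≈ 0.88792
  L2 = 0.2126×0.08650 + 0.7152×0.09306 + 0.0722×0.88792 ≈ 0.14905
Lighter = 0.71109, Darker = 0.14905
Ratio = (L_lighter + 0.05) / (L_darker + 0.05)
Ratio = (0.71109 + 0.05) / (0.14905 + 0.05) = 0.76109 / 0.19905 ≈ 3.8235
Ratio ≈ 3.82:1


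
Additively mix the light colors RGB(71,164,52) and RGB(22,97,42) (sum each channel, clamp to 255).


Additive: each channel = min(255, C₁+C₂)
R: 71+22 = 93 → 93
G: 164+97 = 261 → 255
B: 52+42 = 94 → 94
= RGB(93, 255, 94)


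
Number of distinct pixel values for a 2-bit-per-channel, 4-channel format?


Total bits = 2 bits/channel × 4 channels = 8 bits
Distinct pixel values = 2^8
= 256 pixel values


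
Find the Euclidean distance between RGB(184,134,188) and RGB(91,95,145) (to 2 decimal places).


d = √[(R₁-R₂)² + (G₁-G₂)² + (B₁-B₂)²]
d = √[(184-91)² + (134-95)² + (188-145)²]
d = √[8649 + 1521 + 1849]
d = √12019
d ≈ 109.63


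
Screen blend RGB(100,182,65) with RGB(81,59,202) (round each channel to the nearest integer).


Screen: C = 255 - (255-A)×(255-B)/255, rounded to nearest integer
R: 255 - (255-100)×(255-81)/255 = 255 - 26970/255 ≈ 255 - 105.765 = 149.235 → 149
G: 255 - (255-182)×(255-59)/255 = 255 - 14308/255 ≈ 255 - 56.110 = 198.890 → 199
B: 255 - (255-65)×(255-202)/255 = 255 - 10070/255 ≈ 255 - 39.490 = 215.510 → 216
= RGB(149, 199, 216)


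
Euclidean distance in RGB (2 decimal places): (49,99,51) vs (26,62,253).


d = √[(R₁-R₂)² + (G₁-G₂)² + (B₁-B₂)²]
d = √[(49-26)² + (99-62)² + (51-253)²]
d = √[529 + 1369 + 40804]
d = √42702
d ≈ 206.64


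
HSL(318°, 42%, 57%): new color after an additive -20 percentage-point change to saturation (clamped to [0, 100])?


Original S = 42%
Adjustment = -20 percentage points
New S = 42 + (-20) = 22
Clamp to [0, 100] → 22
= HSL(318°, 22%, 57%)


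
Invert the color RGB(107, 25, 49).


Invert: (255-R, 255-G, 255-B)
R: 255-107 = 148
G: 255-25 = 230
B: 255-49 = 206
= RGB(148, 230, 206)


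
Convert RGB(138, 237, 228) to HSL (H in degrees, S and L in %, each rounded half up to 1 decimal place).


Normalize: R'=138/255≈0.5412, G'=237/255≈0.9294, B'=228/255≈0.8941
Max=237/255, Min=138/255, Δ=Max-Min=99/255
L = (Max+Min)/2 = (237+138)/510 = 375/510 = 0.73529… → L = 73.5%
L > 0.5 → S = Δ/(2-Max-Min) = 99/(510-237-138) = 99/135 = 0.73333… → S = 73.3%
(the 1/255 factors cancel in S and H, so raw channel differences can be used)
Max is G' → H = 60 × ((B-R)/Δ + 2) = 60 × ((228-138)/99 + 2)
  90/99 + 2 = 0.9090… + 2 = 2.9090…
  H = 60 × 2.9090… = 174.545…° → H = 174.5°
= HSL(174.5°, 73.3%, 73.5%)


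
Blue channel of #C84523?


Color: #C84523
R = C8 = 200
G = 45 = 69
B = 23 = 35
Blue = 35


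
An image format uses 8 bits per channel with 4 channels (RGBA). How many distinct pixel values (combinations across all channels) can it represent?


Total bits = 8 bits/channel × 4 channels = 32 bits
Distinct pixel values = 2^32
= 4,294,967,296 pixel values


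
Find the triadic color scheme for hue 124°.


Triadic: equally spaced at 120° intervals
H1 = 124°
H2 = (124 + 120) mod 360 = 244°
H3 = (124 + 240) mod 360 = 4°
Triadic = 124°, 244°, 4°


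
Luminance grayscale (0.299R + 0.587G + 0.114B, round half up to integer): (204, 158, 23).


Gray = 0.299×R + 0.587×G + 0.114×B
Gray = 0.299×204 + 0.587×158 + 0.114×23
Gray = 60.996 + 92.746 + 2.622
Gray = 156.364 → round half up → 156
Gray = 156


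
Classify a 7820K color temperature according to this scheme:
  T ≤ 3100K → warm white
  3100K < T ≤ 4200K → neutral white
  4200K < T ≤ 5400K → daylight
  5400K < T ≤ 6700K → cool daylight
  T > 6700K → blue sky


Temperature: 7820K
7820K > 6700K → blue sky
Classification: blue sky


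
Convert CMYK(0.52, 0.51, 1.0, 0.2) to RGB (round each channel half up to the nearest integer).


R = 255 × (1-C) × (1-K) = 255 × 0.48 × 0.80 = 97.92 → 98
G = 255 × (1-M) × (1-K) = 255 × 0.49 × 0.80 = 99.96 → 100
B = 255 × (1-Y) × (1-K) = 255 × 0.00 × 0.80 = 0
= RGB(98, 100, 0)


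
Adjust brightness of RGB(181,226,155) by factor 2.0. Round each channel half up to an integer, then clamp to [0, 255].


Multiply each channel by 2.0, round half up, clamp to [0, 255]
R: 181×2.0 = 362 → clamp → 255
G: 226×2.0 = 452 → clamp → 255
B: 155×2.0 = 310 → clamp → 255
= RGB(255, 255, 255)


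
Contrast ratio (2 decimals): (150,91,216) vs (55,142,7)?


Linearize each sRGB channel c=v/255: c/12.92 if c ≤ 0.04045 else ((c+0.055)/1.055)^2.4
L = 0.2126×R_lin + 0.7152×G_lin + 0.0722×B_lin
Color 1 (150,91,216):
  R=150: 150/255≈0.5882 > 0.04045 → ((0.5882+0.055)/1.055)^2.4 ≈ 0.30499
  G=91: 91/255≈0.3569 > 0.04045 → ((0.3569+0.055)/1.055)^2.4 ≈ 0.10462
  B=216: 216/255≈0.8471 > 0.04045 → ((0.8471+0.055)/1.055)^2.4 ≈ 0.68669
  L1 = 0.2126×0.30499 + 0.7152×0.10462 + 0.0722×0.68669 ≈ 0.18924
Color 2 (55,142,7):
  R=55: 55/255≈0.2157 > 0.04045 → ((0.2157+0.055)/1.055)^2.4 ≈ 0.03820
  G=142: 142/255≈0.5569 > 0.04045 → ((0.5569+0.055)/1.055)^2.4 ≈ 0.27050
  B=7: 7/255≈0.0275 ≤ 0.04045 → 0.0275/12.92 ≈ 0.00212
  L2 = 0.2126×0.03820 + 0.7152×0.27050 + 0.0722×0.00212 ≈ 0.20174
Lighter = 0.20174, Darker = 0.18924
Ratio = (L_lighter + 0.05) / (L_darker + 0.05)
Ratio = (0.20174 + 0.05) / (0.18924 + 0.05) = 0.25174 / 0.23924 ≈ 1.0522
Ratio ≈ 1.05:1


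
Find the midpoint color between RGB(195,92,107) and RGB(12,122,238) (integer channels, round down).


Midpoint: each channel = ⌊(C₁+C₂)/2⌋
R: ⌊(195+12)/2⌋ = 103
G: ⌊(92+122)/2⌋ = 107
B: ⌊(107+238)/2⌋ = 172
= RGB(103, 107, 172)


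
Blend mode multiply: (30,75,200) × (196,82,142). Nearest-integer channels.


Multiply: C = A×B/255, rounded to nearest integer
R: 30×196/255 = 5880/255 ≈ 23.059 → 23
G: 75×82/255 = 6150/255 ≈ 24.118 → 24
B: 200×142/255 = 28400/255 ≈ 111.373 → 111
= RGB(23, 24, 111)


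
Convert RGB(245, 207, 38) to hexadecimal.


R = 245 → F5 (hex)
G = 207 → CF (hex)
B = 38 → 26 (hex)
Hex = #F5CF26


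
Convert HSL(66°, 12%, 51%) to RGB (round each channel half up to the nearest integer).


H=66°, S=0.12, L=0.51
C = (1-|2L-1|)×S = (1-|0.02|)×0.12 = 0.1176
H' = H/60 = 66/60 ≈ 1.1000; X = C×(1-|H' mod 2 - 1|) = 0.10584
m = L - C/2 = 0.51 - 0.0588 = 0.4512
Sector ⌊H'⌋ = 1 → (R',G',B') = (0.10584, 0.1176, 0.0)
RGB = ((R'+m)×255, (G'+m)×255, (B'+m)×255) = (142.0452, 145.044, 115.056)
Round half up → RGB(142, 145, 115)


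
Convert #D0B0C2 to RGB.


D0 → 208 (R)
B0 → 176 (G)
C2 → 194 (B)
= RGB(208, 176, 194)


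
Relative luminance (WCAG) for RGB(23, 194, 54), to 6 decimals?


Linearize each channel (sRGB transfer function): c = v/255; c_lin = c/12.92 if c ≤ 0.04045, else ((c+0.055)/1.055)^2.4
  R: 23/255 ≈ 0.090196 > 0.04045 → ((0.090196+0.055)/1.055)^2.4 ≈ 0.008568
  G: 194/255 ≈ 0.760784 > 0.04045 → ((0.760784+0.055)/1.055)^2.4 ≈ 0.539479
  B: 54/255 ≈ 0.211765 > 0.04045 → ((0.211765+0.055)/1.055)^2.4 ≈ 0.036889
R_lin = 0.008568, G_lin = 0.539479, B_lin = 0.036889
L = 0.2126×R + 0.7152×G + 0.0722×B
L = 0.2126×0.008568 + 0.7152×0.539479 + 0.0722×0.036889
L ≈ 0.390321


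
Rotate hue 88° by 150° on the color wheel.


New hue = (H + rotation) mod 360
New hue = (88 + 150) mod 360
= 238 mod 360
= 238°


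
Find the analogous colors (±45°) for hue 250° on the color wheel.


Base hue: 250°
Left analog: (250 - 45) mod 360 = 205°
Right analog: (250 + 45) mod 360 = 295°
Analogous hues = 205° and 295°


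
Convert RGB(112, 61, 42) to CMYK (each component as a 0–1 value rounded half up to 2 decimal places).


R'=112/255≈0.4392, G'=61/255≈0.2392, B'=42/255≈0.1647
K = 1 - max(R',G',B') = 1 - 112/255 = 143/255 = 0.56078… → 0.56
(1-R'-K)/(1-K) simplifies to (max-R)/max with max = 112:
C = (112-112)/112 = 0/112 = 0 → 0.00
M = (112-61)/112 = 51/112 = 0.45535… → 0.46
Y = (112-42)/112 = 70/112 = 0.625 → 0.63
= CMYK(0.00, 0.46, 0.63, 0.56)


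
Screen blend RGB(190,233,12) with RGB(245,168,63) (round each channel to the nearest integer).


Screen: C = 255 - (255-A)×(255-B)/255, rounded to nearest integer
R: 255 - (255-190)×(255-245)/255 = 255 - 650/255 ≈ 255 - 2.549 = 252.451 → 252
G: 255 - (255-233)×(255-168)/255 = 255 - 1914/255 ≈ 255 - 7.506 = 247.494 → 247
B: 255 - (255-12)×(255-63)/255 = 255 - 46656/255 ≈ 255 - 182.965 = 72.035 → 72
= RGB(252, 247, 72)


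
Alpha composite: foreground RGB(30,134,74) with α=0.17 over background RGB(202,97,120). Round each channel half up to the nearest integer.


C = α×F + (1-α)×B, with 1-α = 0.83
R: 0.17×30 + 0.83×202 = 5.10 + 167.66 = 172.76 → 173
G: 0.17×134 + 0.83×97 = 22.78 + 80.51 = 103.29 → 103
B: 0.17×74 + 0.83×120 = 12.58 + 99.60 = 112.18 → 112
= RGB(173, 103, 112)


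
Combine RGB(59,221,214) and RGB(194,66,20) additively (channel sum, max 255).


Additive: each channel = min(255, C₁+C₂)
R: 59+194 = 253 → 253
G: 221+66 = 287 → 255
B: 214+20 = 234 → 234
= RGB(253, 255, 234)


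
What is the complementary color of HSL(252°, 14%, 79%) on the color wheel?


Complement = opposite side of color wheel = hue + 180°
H' = (252 + 180) mod 360 = 72°
S and L unchanged.
= HSL(72°, 14%, 79%)


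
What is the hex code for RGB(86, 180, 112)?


R = 86 → 56 (hex)
G = 180 → B4 (hex)
B = 112 → 70 (hex)
Hex = #56B470


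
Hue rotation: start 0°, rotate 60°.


New hue = (H + rotation) mod 360
New hue = (0 + 60) mod 360
= 60 mod 360
= 60°


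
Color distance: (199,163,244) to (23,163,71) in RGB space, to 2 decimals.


d = √[(R₁-R₂)² + (G₁-G₂)² + (B₁-B₂)²]
d = √[(199-23)² + (163-163)² + (244-71)²]
d = √[30976 + 0 + 29929]
d = √60905
d ≈ 246.79


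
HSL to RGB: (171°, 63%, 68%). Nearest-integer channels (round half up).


H=171°, S=0.63, L=0.68
C = (1-|2L-1|)×S = (1-|0.36|)×0.63 = 0.4032
H' = H/60 = 171/60 ≈ 2.8500; X = C×(1-|H' mod 2 - 1|) = 0.34272
m = L - C/2 = 0.68 - 0.2016 = 0.4784
Sector ⌊H'⌋ = 2 → (R',G',B') = (0.0, 0.4032, 0.34272)
RGB = ((R'+m)×255, (G'+m)×255, (B'+m)×255) = (121.992, 224.808, 209.3856)
Round half up → RGB(122, 225, 209)


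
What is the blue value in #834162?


Color: #834162
R = 83 = 131
G = 41 = 65
B = 62 = 98
Blue = 98


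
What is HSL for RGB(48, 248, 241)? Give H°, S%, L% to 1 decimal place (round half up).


Normalize: R'=48/255≈0.1882, G'=248/255≈0.9725, B'=241/255≈0.9451
Max=248/255, Min=48/255, Δ=Max-Min=200/255
L = (Max+Min)/2 = (248+48)/510 = 296/510 = 0.58039… → L = 58.0%
L > 0.5 → S = Δ/(2-Max-Min) = 200/(510-248-48) = 200/214 = 0.93457… → S = 93.5%
(the 1/255 factors cancel in S and H, so raw channel differences can be used)
Max is G' → H = 60 × ((B-R)/Δ + 2) = 60 × ((241-48)/200 + 2)
  193/200 + 2 = 0.965 + 2 = 2.965
  H = 60 × 2.965 = 177.9° → H = 177.9°
= HSL(177.9°, 93.5%, 58.0%)


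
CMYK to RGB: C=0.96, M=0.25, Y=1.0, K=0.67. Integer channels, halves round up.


R = 255 × (1-C) × (1-K) = 255 × 0.04 × 0.33 = 3.366 → 3
G = 255 × (1-M) × (1-K) = 255 × 0.75 × 0.33 = 63.1125 → 63
B = 255 × (1-Y) × (1-K) = 255 × 0.00 × 0.33 = 0
= RGB(3, 63, 0)


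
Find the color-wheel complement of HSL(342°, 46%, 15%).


Complement = opposite side of color wheel = hue + 180°
H' = (342 + 180) mod 360 = 162°
S and L unchanged.
= HSL(162°, 46%, 15%)


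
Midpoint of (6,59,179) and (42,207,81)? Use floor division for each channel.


Midpoint: each channel = ⌊(C₁+C₂)/2⌋
R: ⌊(6+42)/2⌋ = 24
G: ⌊(59+207)/2⌋ = 133
B: ⌊(179+81)/2⌋ = 130
= RGB(24, 133, 130)


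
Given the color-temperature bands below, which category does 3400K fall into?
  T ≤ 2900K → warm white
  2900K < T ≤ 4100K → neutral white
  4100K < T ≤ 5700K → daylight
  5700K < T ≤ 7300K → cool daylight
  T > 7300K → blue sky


Temperature: 3400K
2900K < 3400K ≤ 4100K → neutral white
Classification: neutral white


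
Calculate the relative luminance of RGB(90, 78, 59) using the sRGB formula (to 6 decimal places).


Linearize each channel (sRGB transfer function): c = v/255; c_lin = c/12.92 if c ≤ 0.04045, else ((c+0.055)/1.055)^2.4
  R: 90/255 ≈ 0.352941 > 0.04045 → ((0.352941+0.055)/1.055)^2.4 ≈ 0.102242
  G: 78/255 ≈ 0.305882 > 0.04045 → ((0.305882+0.055)/1.055)^2.4 ≈ 0.076185
  B: 59/255 ≈ 0.231373 > 0.04045 → ((0.231373+0.055)/1.055)^2.4 ≈ 0.043735
R_lin = 0.102242, G_lin = 0.076185, B_lin = 0.043735
L = 0.2126×R + 0.7152×G + 0.0722×B
L = 0.2126×0.102242 + 0.7152×0.076185 + 0.0722×0.043735
L ≈ 0.079382


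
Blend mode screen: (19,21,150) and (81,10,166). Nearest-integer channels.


Screen: C = 255 - (255-A)×(255-B)/255, rounded to nearest integer
R: 255 - (255-19)×(255-81)/255 = 255 - 41064/255 ≈ 255 - 161.035 = 93.965 → 94
G: 255 - (255-21)×(255-10)/255 = 255 - 57330/255 ≈ 255 - 224.824 = 30.176 → 30
B: 255 - (255-150)×(255-166)/255 = 255 - 9345/255 ≈ 255 - 36.647 = 218.353 → 218
= RGB(94, 30, 218)


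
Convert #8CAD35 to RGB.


8C → 140 (R)
AD → 173 (G)
35 → 53 (B)
= RGB(140, 173, 53)


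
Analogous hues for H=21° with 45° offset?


Base hue: 21°
Left analog: (21 - 45) mod 360 = 336°
Right analog: (21 + 45) mod 360 = 66°
Analogous hues = 336° and 66°


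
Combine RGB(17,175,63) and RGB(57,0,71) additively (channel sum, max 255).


Additive: each channel = min(255, C₁+C₂)
R: 17+57 = 74 → 74
G: 175+0 = 175 → 175
B: 63+71 = 134 → 134
= RGB(74, 175, 134)


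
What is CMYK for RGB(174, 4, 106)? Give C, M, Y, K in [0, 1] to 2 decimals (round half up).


R'=174/255≈0.6824, G'=4/255≈0.0157, B'=106/255≈0.4157
K = 1 - max(R',G',B') = 1 - 174/255 = 81/255 = 0.31764… → 0.32
(1-R'-K)/(1-K) simplifies to (max-R)/max with max = 174:
C = (174-174)/174 = 0/174 = 0 → 0.00
M = (174-4)/174 = 170/174 = 0.97701… → 0.98
Y = (174-106)/174 = 68/174 = 0.39080… → 0.39
= CMYK(0.00, 0.98, 0.39, 0.32)


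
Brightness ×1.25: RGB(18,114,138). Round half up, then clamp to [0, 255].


Multiply each channel by 1.25, round half up, clamp to [0, 255]
R: 18×1.25 = 22.5 → round → 23
G: 114×1.25 = 142.5 → round → 143
B: 138×1.25 = 172.5 → round → 173
= RGB(23, 143, 173)


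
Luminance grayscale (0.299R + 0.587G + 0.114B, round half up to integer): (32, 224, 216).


Gray = 0.299×R + 0.587×G + 0.114×B
Gray = 0.299×32 + 0.587×224 + 0.114×216
Gray = 9.568 + 131.488 + 24.624
Gray = 165.680 → round half up → 166
Gray = 166


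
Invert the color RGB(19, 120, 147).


Invert: (255-R, 255-G, 255-B)
R: 255-19 = 236
G: 255-120 = 135
B: 255-147 = 108
= RGB(236, 135, 108)


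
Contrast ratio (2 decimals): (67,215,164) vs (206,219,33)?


Linearize each sRGB channel c=v/255: c/12.92 if c ≤ 0.04045 else ((c+0.055)/1.055)^2.4
L = 0.2126×R_lin + 0.7152×G_lin + 0.0722×B_lin
Color 1 (67,215,164):
  R=67: 67/255≈0.2627 > 0.04045 → ((0.2627+0.055)/1.055)^2.4 ≈ 0.05613
  G=215: 215/255≈0.8431 > 0.04045 → ((0.8431+0.055)/1.055)^2.4 ≈ 0.67954
  B=164: 164/255≈0.6431 > 0.04045 → ((0.6431+0.055)/1.055)^2.4 ≈ 0.37124
  L1 = 0.2126×0.05613 + 0.7152×0.67954 + 0.0722×0.37124 ≈ 0.52475
Color 2 (206,219,33):
  R=206: 206/255≈0.8078 > 0.04045 → ((0.8078+0.055)/1.055)^2.4 ≈ 0.61721
  G=219: 219/255≈0.8588 > 0.04045 → ((0.8588+0.055)/1.055)^2.4 ≈ 0.70838
  B=33: 33/255≈0.1294 > 0.04045 → ((0.1294+0.055)/1.055)^2.4 ≈ 0.01521
  L2 = 0.2126×0.61721 + 0.7152×0.70838 + 0.0722×0.01521 ≈ 0.63895
Lighter = 0.63895, Darker = 0.52475
Ratio = (L_lighter + 0.05) / (L_darker + 0.05)
Ratio = (0.63895 + 0.05) / (0.52475 + 0.05) = 0.68895 / 0.57475 ≈ 1.1987
Ratio ≈ 1.20:1


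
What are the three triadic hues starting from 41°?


Triadic: equally spaced at 120° intervals
H1 = 41°
H2 = (41 + 120) mod 360 = 161°
H3 = (41 + 240) mod 360 = 281°
Triadic = 41°, 161°, 281°


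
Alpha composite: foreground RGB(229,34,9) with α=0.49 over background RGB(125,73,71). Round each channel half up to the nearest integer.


C = α×F + (1-α)×B, with 1-α = 0.51
R: 0.49×229 + 0.51×125 = 112.21 + 63.75 = 175.96 → 176
G: 0.49×34 + 0.51×73 = 16.66 + 37.23 = 53.89 → 54
B: 0.49×9 + 0.51×71 = 4.41 + 36.21 = 40.62 → 41
= RGB(176, 54, 41)


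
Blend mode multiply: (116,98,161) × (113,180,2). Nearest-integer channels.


Multiply: C = A×B/255, rounded to nearest integer
R: 116×113/255 = 13108/255 ≈ 51.404 → 51
G: 98×180/255 = 17640/255 ≈ 69.176 → 69
B: 161×2/255 = 322/255 ≈ 1.263 → 1
= RGB(51, 69, 1)


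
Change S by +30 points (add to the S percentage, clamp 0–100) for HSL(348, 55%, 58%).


Original S = 55%
Adjustment = +30 percentage points
New S = 55 + (30) = 85
Clamp to [0, 100] → 85
= HSL(348°, 85%, 58%)


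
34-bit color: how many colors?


Colors = 2^bits = 2^34
= 17,179,869,184 colors


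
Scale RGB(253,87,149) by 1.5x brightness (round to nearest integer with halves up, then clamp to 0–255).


Multiply each channel by 1.5, round half up, clamp to [0, 255]
R: 253×1.5 = 379.5 → round → 380 → clamp → 255
G: 87×1.5 = 130.5 → round → 131
B: 149×1.5 = 223.5 → round → 224
= RGB(255, 131, 224)


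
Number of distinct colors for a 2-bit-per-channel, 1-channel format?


Total bits = 2 bits/channel × 1 channels = 2 bits
Distinct colors = 2^2
= 4 colors


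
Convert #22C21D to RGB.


22 → 34 (R)
C2 → 194 (G)
1D → 29 (B)
= RGB(34, 194, 29)


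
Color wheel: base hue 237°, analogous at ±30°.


Base hue: 237°
Left analog: (237 - 30) mod 360 = 207°
Right analog: (237 + 30) mod 360 = 267°
Analogous hues = 207° and 267°


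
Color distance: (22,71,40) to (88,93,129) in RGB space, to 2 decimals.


d = √[(R₁-R₂)² + (G₁-G₂)² + (B₁-B₂)²]
d = √[(22-88)² + (71-93)² + (40-129)²]
d = √[4356 + 484 + 7921]
d = √12761
d ≈ 112.96


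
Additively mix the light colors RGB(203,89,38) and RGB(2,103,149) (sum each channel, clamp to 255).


Additive: each channel = min(255, C₁+C₂)
R: 203+2 = 205 → 205
G: 89+103 = 192 → 192
B: 38+149 = 187 → 187
= RGB(205, 192, 187)


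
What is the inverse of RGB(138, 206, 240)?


Invert: (255-R, 255-G, 255-B)
R: 255-138 = 117
G: 255-206 = 49
B: 255-240 = 15
= RGB(117, 49, 15)


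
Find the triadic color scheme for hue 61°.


Triadic: equally spaced at 120° intervals
H1 = 61°
H2 = (61 + 120) mod 360 = 181°
H3 = (61 + 240) mod 360 = 301°
Triadic = 61°, 181°, 301°


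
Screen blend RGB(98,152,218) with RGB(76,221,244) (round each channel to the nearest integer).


Screen: C = 255 - (255-A)×(255-B)/255, rounded to nearest integer
R: 255 - (255-98)×(255-76)/255 = 255 - 28103/255 ≈ 255 - 110.208 = 144.792 → 145
G: 255 - (255-152)×(255-221)/255 = 255 - 3502/255 ≈ 255 - 13.733 = 241.267 → 241
B: 255 - (255-218)×(255-244)/255 = 255 - 407/255 ≈ 255 - 1.596 = 253.404 → 253
= RGB(145, 241, 253)


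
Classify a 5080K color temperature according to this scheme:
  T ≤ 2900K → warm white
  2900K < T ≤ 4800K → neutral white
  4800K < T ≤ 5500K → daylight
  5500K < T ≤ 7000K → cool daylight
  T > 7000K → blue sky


Temperature: 5080K
4800K < 5080K ≤ 5500K → daylight
Classification: daylight


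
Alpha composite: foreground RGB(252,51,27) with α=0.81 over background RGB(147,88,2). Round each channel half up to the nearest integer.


C = α×F + (1-α)×B, with 1-α = 0.19
R: 0.81×252 + 0.19×147 = 204.12 + 27.93 = 232.05 → 232
G: 0.81×51 + 0.19×88 = 41.31 + 16.72 = 58.03 → 58
B: 0.81×27 + 0.19×2 = 21.87 + 0.38 = 22.25 → 22
= RGB(232, 58, 22)


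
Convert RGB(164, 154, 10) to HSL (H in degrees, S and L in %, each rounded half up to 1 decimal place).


Normalize: R'=164/255≈0.6431, G'=154/255≈0.6039, B'=10/255≈0.0392
Max=164/255, Min=10/255, Δ=Max-Min=154/255
L = (Max+Min)/2 = (164+10)/510 = 174/510 = 0.34117… → L = 34.1%
L ≤ 0.5 → S = Δ/(Max+Min) = 154/(164+10) = 154/174 = 0.88505… → S = 88.5%
(the 1/255 factors cancel in S and H, so raw channel differences can be used)
Max is R' → H = 60 × (((G-B)/Δ) mod 6) = 60 × (((154-10)/154) mod 6)
  144/154 = 0.9350…
  H = 60 × 0.9350… = 56.103…° → H = 56.1°
= HSL(56.1°, 88.5%, 34.1%)


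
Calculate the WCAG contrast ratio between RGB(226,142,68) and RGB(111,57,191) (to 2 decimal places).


Linearize each sRGB channel c=v/255: c/12.92 if c ≤ 0.04045 else ((c+0.055)/1.055)^2.4
L = 0.2126×R_lin + 0.7152×G_lin + 0.0722×B_lin
Color 1 (226,142,68):
  R=226: 226/255≈0.8863 > 0.04045 → ((0.8863+0.055)/1.055)^2.4 ≈ 0.76052
  G=142: 142/255≈0.5569 > 0.04045 → ((0.5569+0.055)/1.055)^2.4 ≈ 0.27050
  B=68: 68/255≈0.2667 > 0.04045 → ((0.2667+0.055)/1.055)^2.4 ≈ 0.05781
  L1 = 0.2126×0.76052 + 0.7152×0.27050 + 0.0722×0.05781 ≈ 0.35932
Color 2 (111,57,191):
  R=111: 111/255≈0.4353 > 0.04045 → ((0.4353+0.055)/1.055)^2.4 ≈ 0.15896
  G=57: 57/255≈0.2235 > 0.04045 → ((0.2235+0.055)/1.055)^2.4 ≈ 0.04092
  B=191: 191/255≈0.7490 > 0.04045 → ((0.7490+0.055)/1.055)^2.4 ≈ 0.52100
  L2 = 0.2126×0.15896 + 0.7152×0.04092 + 0.0722×0.52100 ≈ 0.10067
Lighter = 0.35932, Darker = 0.10067
Ratio = (L_lighter + 0.05) / (L_darker + 0.05)
Ratio = (0.35932 + 0.05) / (0.10067 + 0.05) = 0.40932 / 0.15067 ≈ 2.7166
Ratio ≈ 2.72:1


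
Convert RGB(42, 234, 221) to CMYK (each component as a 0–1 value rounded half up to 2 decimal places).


R'=42/255≈0.1647, G'=234/255≈0.9176, B'=221/255≈0.8667
K = 1 - max(R',G',B') = 1 - 234/255 = 21/255 = 0.08235… → 0.08
(1-R'-K)/(1-K) simplifies to (max-R)/max with max = 234:
C = (234-42)/234 = 192/234 = 0.82051… → 0.82
M = (234-234)/234 = 0/234 = 0 → 0.00
Y = (234-221)/234 = 13/234 = 0.05555… → 0.06
= CMYK(0.82, 0.00, 0.06, 0.08)


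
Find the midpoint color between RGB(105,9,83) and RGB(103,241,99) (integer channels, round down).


Midpoint: each channel = ⌊(C₁+C₂)/2⌋
R: ⌊(105+103)/2⌋ = 104
G: ⌊(9+241)/2⌋ = 125
B: ⌊(83+99)/2⌋ = 91
= RGB(104, 125, 91)


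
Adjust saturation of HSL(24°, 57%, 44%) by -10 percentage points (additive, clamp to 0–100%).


Original S = 57%
Adjustment = -10 percentage points
New S = 57 + (-10) = 47
Clamp to [0, 100] → 47
= HSL(24°, 47%, 44%)


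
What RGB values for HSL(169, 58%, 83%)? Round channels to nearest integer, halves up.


H=169°, S=0.58, L=0.83
C = (1-|2L-1|)×S = (1-|0.66|)×0.58 = 0.1972
H' = H/60 = 169/60 ≈ 2.8167; X = C×(1-|H' mod 2 - 1|) ≈ 0.1610
m = L - C/2 = 0.83 - 0.0986 = 0.7314
Sector ⌊H'⌋ = 2 → (R',G',B') = (0.0, 0.1972, ≈0.1610)
RGB = ((R'+m)×255, (G'+m)×255, (B'+m)×255) = (186.507, 236.793, 227.5739)
Round half up → RGB(187, 237, 228)


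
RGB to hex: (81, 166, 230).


R = 81 → 51 (hex)
G = 166 → A6 (hex)
B = 230 → E6 (hex)
Hex = #51A6E6


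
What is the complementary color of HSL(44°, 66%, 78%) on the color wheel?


Complement = opposite side of color wheel = hue + 180°
H' = (44 + 180) mod 360 = 224°
S and L unchanged.
= HSL(224°, 66%, 78%)


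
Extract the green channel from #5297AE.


Color: #5297AE
R = 52 = 82
G = 97 = 151
B = AE = 174
Green = 151


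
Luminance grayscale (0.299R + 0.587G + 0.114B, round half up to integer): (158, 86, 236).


Gray = 0.299×R + 0.587×G + 0.114×B
Gray = 0.299×158 + 0.587×86 + 0.114×236
Gray = 47.242 + 50.482 + 26.904
Gray = 124.628 → round half up → 125
Gray = 125


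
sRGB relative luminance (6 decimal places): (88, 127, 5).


Linearize each channel (sRGB transfer function): c = v/255; c_lin = c/12.92 if c ≤ 0.04045, else ((c+0.055)/1.055)^2.4
  R: 88/255 ≈ 0.345098 > 0.04045 → ((0.345098+0.055)/1.055)^2.4 ≈ 0.097587
  G: 127/255 ≈ 0.498039 > 0.04045 → ((0.498039+0.055)/1.055)^2.4 ≈ 0.212231
  B: 5/255 ≈ 0.019608 ≤ 0.04045 → 0.019608/12.92 ≈ 0.001518
R_lin = 0.097587, G_lin = 0.212231, B_lin = 0.001518
L = 0.2126×R + 0.7152×G + 0.0722×B
L = 0.2126×0.097587 + 0.7152×0.212231 + 0.0722×0.001518
L ≈ 0.172644


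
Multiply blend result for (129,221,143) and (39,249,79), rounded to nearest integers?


Multiply: C = A×B/255, rounded to nearest integer
R: 129×39/255 = 5031/255 ≈ 19.729 → 20
G: 221×249/255 = 55029/255 ≈ 215.800 → 216
B: 143×79/255 = 11297/255 ≈ 44.302 → 44
= RGB(20, 216, 44)


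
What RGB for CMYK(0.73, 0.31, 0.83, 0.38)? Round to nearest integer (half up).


R = 255 × (1-C) × (1-K) = 255 × 0.27 × 0.62 = 42.687 → 43
G = 255 × (1-M) × (1-K) = 255 × 0.69 × 0.62 = 109.089 → 109
B = 255 × (1-Y) × (1-K) = 255 × 0.17 × 0.62 = 26.877 → 27
= RGB(43, 109, 27)


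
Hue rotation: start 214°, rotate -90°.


New hue = (H + rotation) mod 360
New hue = (214 -90) mod 360
= 124 mod 360
= 124°


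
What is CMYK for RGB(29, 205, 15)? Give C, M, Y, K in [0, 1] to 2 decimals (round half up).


R'=29/255≈0.1137, G'=205/255≈0.8039, B'=15/255≈0.0588
K = 1 - max(R',G',B') = 1 - 205/255 = 50/255 = 0.19607… → 0.20
(1-R'-K)/(1-K) simplifies to (max-R)/max with max = 205:
C = (205-29)/205 = 176/205 = 0.85853… → 0.86
M = (205-205)/205 = 0/205 = 0 → 0.00
Y = (205-15)/205 = 190/205 = 0.92682… → 0.93
= CMYK(0.86, 0.00, 0.93, 0.20)


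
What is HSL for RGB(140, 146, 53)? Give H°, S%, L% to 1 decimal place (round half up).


Normalize: R'=140/255≈0.5490, G'=146/255≈0.5725, B'=53/255≈0.2078
Max=146/255, Min=53/255, Δ=Max-Min=93/255
L = (Max+Min)/2 = (146+53)/510 = 199/510 = 0.39019… → L = 39.0%
L ≤ 0.5 → S = Δ/(Max+Min) = 93/(146+53) = 93/199 = 0.46733… → S = 46.7%
(the 1/255 factors cancel in S and H, so raw channel differences can be used)
Max is G' → H = 60 × ((B-R)/Δ + 2) = 60 × ((53-140)/93 + 2)
  -87/93 + 2 = -0.9354… + 2 = 1.0645…
  H = 60 × 1.0645… = 63.870…° → H = 63.9°
= HSL(63.9°, 46.7%, 39.0%)


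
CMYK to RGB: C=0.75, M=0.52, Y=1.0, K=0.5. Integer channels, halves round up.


R = 255 × (1-C) × (1-K) = 255 × 0.25 × 0.50 = 31.875 → 32
G = 255 × (1-M) × (1-K) = 255 × 0.48 × 0.50 = 61.2 → 61
B = 255 × (1-Y) × (1-K) = 255 × 0.00 × 0.50 = 0
= RGB(32, 61, 0)


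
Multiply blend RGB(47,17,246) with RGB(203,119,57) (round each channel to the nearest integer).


Multiply: C = A×B/255, rounded to nearest integer
R: 47×203/255 = 9541/255 ≈ 37.416 → 37
G: 17×119/255 = 2023/255 ≈ 7.933 → 8
B: 246×57/255 = 14022/255 ≈ 54.988 → 55
= RGB(37, 8, 55)


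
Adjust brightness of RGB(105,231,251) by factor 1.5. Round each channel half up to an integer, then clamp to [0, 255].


Multiply each channel by 1.5, round half up, clamp to [0, 255]
R: 105×1.5 = 157.5 → round → 158
G: 231×1.5 = 346.5 → round → 347 → clamp → 255
B: 251×1.5 = 376.5 → round → 377 → clamp → 255
= RGB(158, 255, 255)


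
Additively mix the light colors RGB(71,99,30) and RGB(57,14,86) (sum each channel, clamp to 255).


Additive: each channel = min(255, C₁+C₂)
R: 71+57 = 128 → 128
G: 99+14 = 113 → 113
B: 30+86 = 116 → 116
= RGB(128, 113, 116)


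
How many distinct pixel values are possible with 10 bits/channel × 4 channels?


Total bits = 10 bits/channel × 4 channels = 40 bits
Distinct pixel values = 2^40
= 1,099,511,627,776 pixel values


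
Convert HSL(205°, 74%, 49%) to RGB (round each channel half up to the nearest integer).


H=205°, S=0.74, L=0.49
C = (1-|2L-1|)×S = (1-|-0.02|)×0.74 = 0.7252
H' = H/60 = 205/60 ≈ 3.4167; X = C×(1-|H' mod 2 - 1|) ≈ 0.4230
m = L - C/2 = 0.49 - 0.3626 = 0.1274
Sector ⌊H'⌋ = 3 → (R',G',B') = (0.0, ≈0.4230, 0.7252)
RGB = ((R'+m)×255, (G'+m)×255, (B'+m)×255) = (32.487, 140.3605, 217.413)
Round half up → RGB(32, 140, 217)


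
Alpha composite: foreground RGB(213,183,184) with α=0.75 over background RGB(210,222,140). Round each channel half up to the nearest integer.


C = α×F + (1-α)×B, with 1-α = 0.25
R: 0.75×213 + 0.25×210 = 159.75 + 52.50 = 212.25 → 212
G: 0.75×183 + 0.25×222 = 137.25 + 55.50 = 192.75 → 193
B: 0.75×184 + 0.25×140 = 138.00 + 35.00 = 173.00 → 173
= RGB(212, 193, 173)


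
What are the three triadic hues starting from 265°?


Triadic: equally spaced at 120° intervals
H1 = 265°
H2 = (265 + 120) mod 360 = 25°
H3 = (265 + 240) mod 360 = 145°
Triadic = 265°, 25°, 145°


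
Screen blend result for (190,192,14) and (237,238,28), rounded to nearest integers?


Screen: C = 255 - (255-A)×(255-B)/255, rounded to nearest integer
R: 255 - (255-190)×(255-237)/255 = 255 - 1170/255 ≈ 255 - 4.588 = 250.412 → 250
G: 255 - (255-192)×(255-238)/255 = 255 - 1071/255 ≈ 255 - 4.200 = 250.800 → 251
B: 255 - (255-14)×(255-28)/255 = 255 - 54707/255 ≈ 255 - 214.537 = 40.463 → 40
= RGB(250, 251, 40)


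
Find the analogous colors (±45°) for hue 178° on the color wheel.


Base hue: 178°
Left analog: (178 - 45) mod 360 = 133°
Right analog: (178 + 45) mod 360 = 223°
Analogous hues = 133° and 223°


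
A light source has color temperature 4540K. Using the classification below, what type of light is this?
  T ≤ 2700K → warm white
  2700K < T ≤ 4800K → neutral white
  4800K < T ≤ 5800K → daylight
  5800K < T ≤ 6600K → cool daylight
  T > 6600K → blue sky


Temperature: 4540K
2700K < 4540K ≤ 4800K → neutral white
Classification: neutral white


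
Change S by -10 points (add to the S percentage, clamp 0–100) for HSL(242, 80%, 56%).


Original S = 80%
Adjustment = -10 percentage points
New S = 80 + (-10) = 70
Clamp to [0, 100] → 70
= HSL(242°, 70%, 56%)


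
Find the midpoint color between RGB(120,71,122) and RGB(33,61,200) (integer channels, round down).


Midpoint: each channel = ⌊(C₁+C₂)/2⌋
R: ⌊(120+33)/2⌋ = 76
G: ⌊(71+61)/2⌋ = 66
B: ⌊(122+200)/2⌋ = 161
= RGB(76, 66, 161)


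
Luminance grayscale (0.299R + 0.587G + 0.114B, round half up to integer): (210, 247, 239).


Gray = 0.299×R + 0.587×G + 0.114×B
Gray = 0.299×210 + 0.587×247 + 0.114×239
Gray = 62.790 + 144.989 + 27.246
Gray = 235.025 → round half up → 235
Gray = 235


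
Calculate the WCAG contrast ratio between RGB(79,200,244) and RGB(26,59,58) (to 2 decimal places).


Linearize each sRGB channel c=v/255: c/12.92 if c ≤ 0.04045 else ((c+0.055)/1.055)^2.4
L = 0.2126×R_lin + 0.7152×G_lin + 0.0722×B_lin
Color 1 (79,200,244):
  R=79: 79/255≈0.3098 > 0.04045 → ((0.3098+0.055)/1.055)^2.4 ≈ 0.07819
  G=200: 200/255≈0.7843 > 0.04045 → ((0.7843+0.055)/1.055)^2.4 ≈ 0.57758
  B=244: 244/255≈0.9569 > 0.04045 → ((0.9569+0.055)/1.055)^2.4 ≈ 0.90466
  L1 = 0.2126×0.07819 + 0.7152×0.57758 + 0.0722×0.90466 ≈ 0.49502
Color 2 (26,59,58):
  R=26: 26/255≈0.1020 > 0.04045 → ((0.1020+0.055)/1.055)^2.4 ≈ 0.01033
  G=59: 59/255≈0.2314 > 0.04045 → ((0.2314+0.055)/1.055)^2.4 ≈ 0.04374
  B=58: 58/255≈0.2275 > 0.04045 → ((0.2275+0.055)/1.055)^2.4 ≈ 0.04231
  L2 = 0.2126×0.01033 + 0.7152×0.04374 + 0.0722×0.04231 ≈ 0.03653
Lighter = 0.49502, Darker = 0.03653
Ratio = (L_lighter + 0.05) / (L_darker + 0.05)
Ratio = (0.49502 + 0.05) / (0.03653 + 0.05) = 0.54502 / 0.08653 ≈ 6.2987
Ratio ≈ 6.30:1


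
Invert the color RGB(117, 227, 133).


Invert: (255-R, 255-G, 255-B)
R: 255-117 = 138
G: 255-227 = 28
B: 255-133 = 122
= RGB(138, 28, 122)


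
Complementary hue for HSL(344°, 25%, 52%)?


Complement = opposite side of color wheel = hue + 180°
H' = (344 + 180) mod 360 = 164°
S and L unchanged.
= HSL(164°, 25%, 52%)


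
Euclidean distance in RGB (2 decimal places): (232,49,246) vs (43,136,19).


d = √[(R₁-R₂)² + (G₁-G₂)² + (B₁-B₂)²]
d = √[(232-43)² + (49-136)² + (246-19)²]
d = √[35721 + 7569 + 51529]
d = √94819
d ≈ 307.93


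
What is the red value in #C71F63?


Color: #C71F63
R = C7 = 199
G = 1F = 31
B = 63 = 99
Red = 199


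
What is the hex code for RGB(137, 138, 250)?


R = 137 → 89 (hex)
G = 138 → 8A (hex)
B = 250 → FA (hex)
Hex = #898AFA


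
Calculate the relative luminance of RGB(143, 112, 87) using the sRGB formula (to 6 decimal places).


Linearize each channel (sRGB transfer function): c = v/255; c_lin = c/12.92 if c ≤ 0.04045, else ((c+0.055)/1.055)^2.4
  R: 143/255 ≈ 0.560784 > 0.04045 → ((0.560784+0.055)/1.055)^2.4 ≈ 0.274677
  G: 112/255 ≈ 0.439216 > 0.04045 → ((0.439216+0.055)/1.055)^2.4 ≈ 0.162029
  B: 87/255 ≈ 0.341176 > 0.04045 → ((0.341176+0.055)/1.055)^2.4 ≈ 0.095307
R_lin = 0.274677, G_lin = 0.162029, B_lin = 0.095307
L = 0.2126×R + 0.7152×G + 0.0722×B
L = 0.2126×0.274677 + 0.7152×0.162029 + 0.0722×0.095307
L ≈ 0.181161
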